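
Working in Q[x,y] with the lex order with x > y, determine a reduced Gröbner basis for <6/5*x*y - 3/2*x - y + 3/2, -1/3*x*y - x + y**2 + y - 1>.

f_1 = 6/5*x*y - 3/2*x - y + 3/2, LT = x*y.
f_2 = -1/3*x*y - x + y**2 + y - 1, LT = x*y.

S(f_1,f_2): lcm = x*y. S = -17/4*x + 3*y**2 + 13/6*y - 7/4.
  leading term x: no divisor's leading term divides it; move -17/4*x to the remainder.
  leading term y**2: no divisor's leading term divides it; move 3*y**2 to the remainder.
  leading term y: no divisor's leading term divides it; move 13/6*y to the remainder.
  leading term 1: no divisor's leading term divides it; move -7/4 to the remainder.
  remainder -17/4*x + 3*y**2 + 13/6*y - 7/4 ≠ 0; add g_3 = -17/4*x + 3*y**2 + 13/6*y - 7/4 to the basis.

S(f_1,g_3): lcm = x*y. S = -5/4*x + 12/17*y**3 + 26/51*y**2 - 127/102*y + 5/4.
  leading term x: subtract (5/17)·g_3 from -5/4*x + 12/17*y**3 + 26/51*y**2 - 127/102*y + 5/4 → 12/17*y**3 - 19/51*y**2 - 32/17*y + 30/17
  leading term y**3: no divisor's leading term divides it; move 12/17*y**3 to the remainder.
  leading term y**2: no divisor's leading term divides it; move -19/51*y**2 to the remainder.
  leading term y: no divisor's leading term divides it; move -32/17*y to the remainder.
  leading term 1: no divisor's leading term divides it; move 30/17 to the remainder.
  remainder 12/17*y**3 - 19/51*y**2 - 32/17*y + 30/17 ≠ 0; add g_4 = 12/17*y**3 - 19/51*y**2 - 32/17*y + 30/17 to the basis.

The other S-polynomials (S(f_2,g_3), S(f_1,g_4), S(f_2,g_4), S(g_3,g_4)) all reduce to 0 modulo the current basis, so we have a Gröbner basis.
Inter-reduce: drop elements whose leading term is divisible by another's, tail-reduce, and make monic.

G = {x - 12/17*y**2 - 26/51*y + 7/17, y**3 - 19/36*y**2 - 8/3*y + 5/2}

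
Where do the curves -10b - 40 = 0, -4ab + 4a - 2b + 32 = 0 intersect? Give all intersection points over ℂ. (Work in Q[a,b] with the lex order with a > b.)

Compute a lex Gröbner basis by Buchberger's algorithm.
f_1 = -10b - 40, LT = b.
f_2 = -4ab + 4a - 2b + 32, LT = ab.

S(f_1,f_2): lcm = ab. S = 5a - 1/2b + 8.
  leading term a: no divisor's leading term divides it; move 5a to the remainder.
  leading term b: subtract (1/20)·f_1 from -1/2b + 8 → 10
  leading term 1: no divisor's leading term divides it; move 10 to the remainder.
  remainder 5a + 10 ≠ 0; add h_3 = 5a + 10 to the basis.

S(f_1,h_3): leading monomials are coprime, so the S-polynomial reduces to 0 (Buchberger's first criterion).
S(f_2,h_3): lcm = ab. S = -a - 3/2b - 8.
  leading term a: subtract (-1/5)·h_3 from -a - 3/2b - 8 → -3/2b - 6
  leading term b: subtract (3/20)·f_1 from -3/2b - 6 → 0
  remainder 0.

Every S-polynomial of the final basis reduces to 0, so we have a Gröbner basis.
Inter-reduce: drop elements whose leading term is divisible by another's, tail-reduce, and make monic.
Reduced Gröbner basis: {a + 2, b + 4}.

From the last basis element, b + 4 = 0, so b takes values in {-4}. Each choice, substituted upward through the basis, yields the corresponding point(s) of the solution set.
  b = -4: the earlier basis element becomes a + 2 = 0, giving a = -2 — point (-2, -4).
Check: every point annihilates each of the original generators.

{(-2, -4)}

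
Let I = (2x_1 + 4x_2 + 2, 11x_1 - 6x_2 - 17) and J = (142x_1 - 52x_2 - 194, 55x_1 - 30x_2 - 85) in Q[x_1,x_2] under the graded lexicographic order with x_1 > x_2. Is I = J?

Yes, the ideals are equal.

Since reduced Gröbner bases are canonical representatives of ideals under a given ordering, it suffices to compute and compare them.
Buchberger on the first generating set:
f_1 = 2x_1 + 4x_2 + 2, LT = x_1.
f_2 = 11x_1 - 6x_2 - 17, LT = x_1.

S(f_1,f_2): lcm = x_1. S = 28/11x_2 + 28/11.
  leading term x_2: no divisor's leading term divides it; move 28/11x_2 to the remainder.
  leading term 1: no divisor's leading term divides it; move 28/11 to the remainder.
  remainder 28/11x_2 + 28/11 ≠ 0; add g_3 = 28/11x_2 + 28/11 to the basis.

The other S-polynomials (S(f_1,g_3), S(f_2,g_3)) all reduce to 0 modulo the current basis, so we have a Gröbner basis.
Inter-reduce: drop elements whose leading term is divisible by another's, tail-reduce, and make monic.
Reduced Gröbner basis: {x_1 - 1, x_2 + 1}.

Buchberger on the second generating set:
h_1 = 142x_1 - 52x_2 - 194, LT = x_1.
h_2 = 55x_1 - 30x_2 - 85, LT = x_1.

S(h_1,h_2): lcm = x_1. S = 140/781x_2 + 140/781.
  leading term x_2: no divisor's leading term divides it; move 140/781x_2 to the remainder.
  leading term 1: no divisor's leading term divides it; move 140/781 to the remainder.
  remainder 140/781x_2 + 140/781 ≠ 0; add k_3 = 140/781x_2 + 140/781 to the basis.

The other S-polynomials (S(h_1,k_3), S(h_2,k_3)) all reduce to 0 modulo the current basis, so we have a Gröbner basis.
Inter-reduce: drop elements whose leading term is divisible by another's, tail-reduce, and make monic.
Reduced Gröbner basis: {x_1 - 1, x_2 + 1}.

These coincide, so the ideals are equal.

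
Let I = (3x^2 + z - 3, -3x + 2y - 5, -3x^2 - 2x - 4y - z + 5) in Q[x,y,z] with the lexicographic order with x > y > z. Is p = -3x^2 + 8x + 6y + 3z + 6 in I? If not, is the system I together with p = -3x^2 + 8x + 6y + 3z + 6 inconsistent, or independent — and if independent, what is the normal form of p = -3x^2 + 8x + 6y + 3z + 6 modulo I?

First compute the reduced Gröbner basis of I by Buchberger's algorithm.
f_1 = 3x^2 + z - 3, LT = x^2.
f_2 = -3x + 2y - 5, LT = x.
f_3 = -3x^2 - 2x - 4y - z + 5, LT = x^2.

S(f_1,f_2): lcm = x^2. S = 2/3xy - 5/3x + 1/3z - 1.
  leading term xy: subtract (-2/9y)·f_2 from 2/3xy - 5/3x + 1/3z - 1 → -5/3x + 4/9y^2 - 10/9y + 1/3z - 1
  leading term x: subtract (5/9)·f_2 from -5/3x + 4/9y^2 - 10/9y + 1/3z - 1 → 4/9y^2 - 20/9y + 1/3z + 16/9
  leading term y^2: no divisor's leading term divides it; move 4/9y^2 to the remainder.
  leading term y: no divisor's leading term divides it; move -20/9y to the remainder.
  leading term z: no divisor's leading term divides it; move 1/3z to the remainder.
  leading term 1: no divisor's leading term divides it; move 16/9 to the remainder.
  remainder 4/9y^2 - 20/9y + 1/3z + 16/9 ≠ 0; add h_4 = 4/9y^2 - 20/9y + 1/3z + 16/9 to the basis.

S(f_1,f_3): lcm = x^2. S = -2/3x - 4/3y + 2/3.
  leading term x: subtract (2/9)·f_2 from -2/3x - 4/3y + 2/3 → -16/9y + 16/9
  leading term y: no divisor's leading term divides it; move -16/9y to the remainder.
  leading term 1: no divisor's leading term divides it; move 16/9 to the remainder.
  remainder -16/9y + 16/9 ≠ 0; add h_5 = -16/9y + 16/9 to the basis.

S(h_4,h_5): lcm = y^2. S = -4y + 3/4z + 4.
  leading term y: subtract (9/4)·h_5 from -4y + 3/4z + 4 → 3/4z
  leading term z: no divisor's leading term divides it; move 3/4z to the remainder.
  remainder 3/4z ≠ 0; add h_6 = 3/4z to the basis.

The other S-polynomials (S(f_2,f_3), S(f_1,h_4), S(f_2,h_4), S(f_3,h_4), S(f_1,h_5), S(f_2,h_5), S(f_3,h_5), S(f_1,h_6), S(f_2,h_6), S(f_3,h_6), S(h_4,h_6), S(h_5,h_6)) all reduce to 0 modulo the current basis, so we have a Gröbner basis.
Inter-reduce: drop elements whose leading term is divisible by another's, tail-reduce, and make monic.
Reduced Gröbner basis: {x + 1, y - 1, z}.
Label its elements g_1 = x + 1, g_2 = y - 1, g_3 = z.

Reduce p = -3x^2 + 8x + 6y + 3z + 6 modulo G:
  leading term x^2: subtract (-3x)·g_1 from -3x^2 + 8x + 6y + 3z + 6 → 11x + 6y + 3z + 6
  leading term x: subtract (11)·g_1 from 11x + 6y + 3z + 6 → 6y + 3z - 5
  leading term y: subtract (6)·g_2 from 6y + 3z - 5 → 3z + 1
  leading term z: subtract (3)·g_3 from 3z + 1 → 1
  leading term 1: no divisor's leading term divides it; move 1 to the remainder.
  normal form = 1.
The normal form is nonzero, so p ∉ I. Since p minus its normal form lies in I, I + (p) = I + (r) where r = 1; decide whether this ideal is the whole ring.
Here r = 1 is a nonzero constant, hence a unit: 1 ∈ I + (p), the Gröbner basis of I + (p) is {1}, and the enlarged system has no common solution — adjoining p is inconsistent.

Ideal membership is decidable via reduction modulo a Gröbner basis.

Adjoining -3x^2 + 8x + 6y + 3z + 6 makes the ideal the whole ring: the system is inconsistent.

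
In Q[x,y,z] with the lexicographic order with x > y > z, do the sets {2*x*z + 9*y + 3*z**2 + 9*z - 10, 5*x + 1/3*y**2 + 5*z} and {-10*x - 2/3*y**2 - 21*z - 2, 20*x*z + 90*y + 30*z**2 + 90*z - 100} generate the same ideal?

No, the ideals differ.

Since reduced Gröbner bases are canonical representatives of ideals under a given ordering, it suffices to compute and compare them.
Buchberger on the first generating set:
f_1 = 2*x*z + 9*y + 3*z**2 + 9*z - 10, LT = x*z.
f_2 = 5*x + 1/3*y**2 + 5*z, LT = x.

S(f_1,f_2): lcm = x*z. S = -1/15*y**2*z + 9/2*y + 1/2*z**2 + 9/2*z - 5.
  reduce S modulo (f_1, f_2):
  remainder -1/15*y**2*z + 9/2*y + 1/2*z**2 + 9/2*z - 5 ≠ 0; add g_3 = -1/15*y**2*z + 9/2*y + 1/2*z**2 + 9/2*z - 5 to the basis.

The other S-polynomials (S(f_1,g_3), S(f_2,g_3)) all reduce to 0 modulo the current basis, so we have a Gröbner basis.
Inter-reduce: drop elements whose leading term is divisible by another's, tail-reduce, and make monic.
Reduced Gröbner basis: {x + 1/15*y**2 + z, y**2*z - 135/2*y - 15/2*z**2 - 135/2*z + 75}.

Buchberger on the second generating set:
h_1 = -10*x - 2/3*y**2 - 21*z - 2, LT = x.
h_2 = 20*x*z + 90*y + 30*z**2 + 90*z - 100, LT = x*z.

S(h_1,h_2): lcm = x*z. S = 1/15*y**2*z - 9/2*y + 3/5*z**2 - 43/10*z + 5.
  reduce S modulo (h_1, h_2):
  remainder 1/15*y**2*z - 9/2*y + 3/5*z**2 - 43/10*z + 5 ≠ 0; add k_3 = 1/15*y**2*z - 9/2*y + 3/5*z**2 - 43/10*z + 5 to the basis.

The other S-polynomials (S(h_1,k_3), S(h_2,k_3)) all reduce to 0 modulo the current basis, so we have a Gröbner basis.
Inter-reduce: drop elements whose leading term is divisible by another's, tail-reduce, and make monic.
Reduced Gröbner basis: {x + 1/15*y**2 + 21/10*z + 1/5, y**2*z - 135/2*y + 9*z**2 - 129/2*z + 75}.

Since the reduced bases disagree, the two ideals are not the same.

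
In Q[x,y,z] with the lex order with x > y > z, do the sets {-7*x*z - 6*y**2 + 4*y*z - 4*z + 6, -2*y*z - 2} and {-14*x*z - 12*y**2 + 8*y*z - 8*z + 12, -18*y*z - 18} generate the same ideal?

Yes, the ideals are equal.

Equality of ideals is decidable: compute both reduced Gröbner bases (unique for the ordering) and check whether they agree.
Buchberger on the first generating set:
f_1 = -7*x*z - 6*y**2 + 4*y*z - 4*z + 6, LT = x*z.
f_2 = -2*y*z - 2, LT = y*z.

S(f_1,f_2): lcm = x*y*z. S = -x + 6/7*y**3 - 4/7*y**2*z + 4/7*y*z - 6/7*y.
  leading term x: no divisor's leading term divides it; move -x to the remainder.
  leading term y**3: no divisor's leading term divides it; move 6/7*y**3 to the remainder.
  leading term y**2*z: subtract (2/7*y)·f_2 from -4/7*y**2*z + 4/7*y*z - 6/7*y → 4/7*y*z - 2/7*y
  leading term y*z: subtract (-2/7)·f_2 from 4/7*y*z - 2/7*y → -2/7*y - 4/7
  leading term y: no divisor's leading term divides it; move -2/7*y to the remainder.
  leading term 1: no divisor's leading term divides it; move -4/7 to the remainder.
  remainder -x + 6/7*y**3 - 2/7*y - 4/7 ≠ 0; add g_3 = -x + 6/7*y**3 - 2/7*y - 4/7 to the basis.

The other S-polynomials (S(f_1,g_3), S(f_2,g_3)) all reduce to 0 modulo the current basis, so we have a Gröbner basis.
Inter-reduce: drop elements whose leading term is divisible by another's, tail-reduce, and make monic.
Reduced Gröbner basis: {x - 6/7*y**3 + 2/7*y + 4/7, y*z + 1}.

Buchberger on the second generating set:
h_1 = -14*x*z - 12*y**2 + 8*y*z - 8*z + 12, LT = x*z.
h_2 = -18*y*z - 18, LT = y*z.

S(h_1,h_2): lcm = x*y*z. S = -x + 6/7*y**3 - 4/7*y**2*z + 4/7*y*z - 6/7*y.
  leading term x: no divisor's leading term divides it; move -x to the remainder.
  leading term y**3: no divisor's leading term divides it; move 6/7*y**3 to the remainder.
  leading term y**2*z: subtract (2/63*y)·h_2 from -4/7*y**2*z + 4/7*y*z - 6/7*y → 4/7*y*z - 2/7*y
  leading term y*z: subtract (-2/63)·h_2 from 4/7*y*z - 2/7*y → -2/7*y - 4/7
  leading term y: no divisor's leading term divides it; move -2/7*y to the remainder.
  leading term 1: no divisor's leading term divides it; move -4/7 to the remainder.
  remainder -x + 6/7*y**3 - 2/7*y - 4/7 ≠ 0; add k_3 = -x + 6/7*y**3 - 2/7*y - 4/7 to the basis.

The other S-polynomials (S(h_1,k_3), S(h_2,k_3)) all reduce to 0 modulo the current basis, so we have a Gröbner basis.
Inter-reduce: drop elements whose leading term is divisible by another's, tail-reduce, and make monic.
Reduced Gröbner basis: {x - 6/7*y**3 + 2/7*y + 4/7, y*z + 1}.

Same reduced basis, so the two generating sets span the same ideal.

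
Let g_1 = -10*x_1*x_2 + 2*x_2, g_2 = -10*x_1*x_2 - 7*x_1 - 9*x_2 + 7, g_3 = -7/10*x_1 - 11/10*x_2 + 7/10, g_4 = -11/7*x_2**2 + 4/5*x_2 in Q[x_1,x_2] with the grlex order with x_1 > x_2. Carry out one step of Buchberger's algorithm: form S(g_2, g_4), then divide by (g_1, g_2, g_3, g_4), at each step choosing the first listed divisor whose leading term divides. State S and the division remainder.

lcm(LM(g_2), LM(g_4)) = x_1*x_2**2.
S = (lcm/LT(g_2))·g_2 − (lcm/LT(g_4))·g_4 = 133/110*x_1*x_2 + 9/10*x_2**2 - 7/10*x_2.
Reduce S modulo (g_1, g_2, g_3, g_4) in that order:
  leading term x_1*x_2: subtract (-133/1100)·g_1 from 133/110*x_1*x_2 + 9/10*x_2**2 - 7/10*x_2 → 9/10*x_2**2 - 126/275*x_2
  leading term x_2**2: subtract (-63/110)·g_4 from 9/10*x_2**2 - 126/275*x_2 → 0
The remainder is 0, so this S-polynomial contributes no new basis element.
An S-polynomial is built so that the two leading terms cancel; whether anything survives reduction is exactly the Gröbner-basis criterion.

S(g_2, g_4) = 133/110*x_1*x_2 + 9/10*x_2**2 - 7/10*x_2; remainder on division = 0.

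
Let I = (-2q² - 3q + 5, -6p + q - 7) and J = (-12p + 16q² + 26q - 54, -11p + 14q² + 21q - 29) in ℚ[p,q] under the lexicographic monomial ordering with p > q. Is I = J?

No, the ideals differ.

Two ideals are equal iff their reduced Gröbner bases coincide (the reduced basis is unique for a fixed ordering).
Buchberger on the first generating set:
f_1 = -2q² - 3q + 5, LT = q².
f_2 = -6p + q - 7, LT = p.

The S-polynomials (S(f_1,f_2)) all reduce to 0 modulo the current basis, so we have a Gröbner basis.
Inter-reduce: drop elements whose leading term is divisible by another's, tail-reduce, and make monic.
Reduced Gröbner basis: {p - ⅙q + 7/6, q² + 3/2q - 5/2}.

Buchberger on the second generating set:
h_1 = -12p + 16q² + 26q - 54, LT = p.
h_2 = -11p + 14q² + 21q - 29, LT = p.

S(h_1,h_2): lcm = p. S = -2/33q² - 17/66q + 41/22.
  leading term q²: no divisor's leading term divides it; move -2/33q² to the remainder.
  leading term q: no divisor's leading term divides it; move -17/66q to the remainder.
  leading term 1: no divisor's leading term divides it; move 41/22 to the remainder.
  remainder -2/33q² - 17/66q + 41/22 ≠ 0; add k_3 = -2/33q² - 17/66q + 41/22 to the basis.

The other S-polynomials (S(h_1,k_3), S(h_2,k_3)) all reduce to 0 modulo the current basis, so we have a Gröbner basis.
Inter-reduce: drop elements whose leading term is divisible by another's, tail-reduce, and make monic.
Reduced Gröbner basis: {p + 7/2q - 73/2, q² + 17/4q - 123/4}.

Since the reduced bases disagree, the two ideals are not the same.
The choice of monomial ordering does not affect the verdict — as long as both bases are computed under the same ordering, their equality decides ideal equality.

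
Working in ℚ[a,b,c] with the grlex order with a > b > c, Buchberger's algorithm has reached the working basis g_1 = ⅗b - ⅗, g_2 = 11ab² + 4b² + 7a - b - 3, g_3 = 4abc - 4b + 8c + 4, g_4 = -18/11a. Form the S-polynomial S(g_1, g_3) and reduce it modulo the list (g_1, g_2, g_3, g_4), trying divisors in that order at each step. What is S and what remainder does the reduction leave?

lcm(LM(g_1), LM(g_3)) = abc.
S = (lcm/LT(g_1))·g_1 − (lcm/LT(g_3))·g_3 = -ac + b - 2c - 1.
Reduce S modulo (g_1, g_2, g_3, g_4) in that order:
  leading term ac: subtract (11/18c)·g_4 from -ac + b - 2c - 1 → b - 2c - 1
  leading term b: subtract (5/3)·g_1 from b - 2c - 1 → -2c
  leading term c: no divisor's leading term divides it; move -2c to the remainder.
The remainder -2c is nonzero, so it would be added as the next basis element.

S(g_1, g_3) = -ac + b - 2c - 1; remainder on division = -2c.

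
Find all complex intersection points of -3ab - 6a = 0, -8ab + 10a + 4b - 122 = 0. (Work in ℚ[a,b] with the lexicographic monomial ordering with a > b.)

{(5, -2), (0, 61/2)}

Compute a lex Gröbner basis by Buchberger's algorithm.
f_1 = -3ab - 6a, LT = ab.
f_2 = -8ab + 10a + 4b - 122, LT = ab.

S(f_1,f_2): lcm = ab. S = 13/4a + ½b - 61/4.
  leading term a: no divisor's leading term divides it; move 13/4a to the remainder.
  leading term b: no divisor's leading term divides it; move ½b to the remainder.
  leading term 1: no divisor's leading term divides it; move -61/4 to the remainder.
  remainder 13/4a + ½b - 61/4 ≠ 0; add h_3 = 13/4a + ½b - 61/4 to the basis.

S(f_1,h_3): lcm = ab. S = 2a - 2/13b² + 61/13b.
  leading term a: subtract (8/13)·h_3 from 2a - 2/13b² + 61/13b → -2/13b² + 57/13b + 122/13
  leading term b²: no divisor's leading term divides it; move -2/13b² to the remainder.
  leading term b: no divisor's leading term divides it; move 57/13b to the remainder.
  leading term 1: no divisor's leading term divides it; move 122/13 to the remainder.
  remainder -2/13b² + 57/13b + 122/13 ≠ 0; add h_4 = -2/13b² + 57/13b + 122/13 to the basis.

The other S-polynomials (S(f_2,h_3), S(f_1,h_4), S(f_2,h_4), S(h_3,h_4)) all reduce to 0 modulo the current basis, so we have a Gröbner basis.
Inter-reduce: drop elements whose leading term is divisible by another's, tail-reduce, and make monic.
Reduced Gröbner basis: {a + 2/13b - 61/13, b² - 57/2b - 61}.

From the last basis element, b² - 57/2b - 61 = 0, so b takes values in {-2, 61/2}. Each choice, substituted upward through the basis, yields the corresponding point(s) of the solution set.
  b = -2: the earlier basis element becomes a - 5 = 0, giving a = 5 — point (5, -2).
  b = 61/2: the earlier basis element becomes a = 0, giving a = 0 — point (0, 61/2).
Substituting each solution back into the original system confirms all equations vanish.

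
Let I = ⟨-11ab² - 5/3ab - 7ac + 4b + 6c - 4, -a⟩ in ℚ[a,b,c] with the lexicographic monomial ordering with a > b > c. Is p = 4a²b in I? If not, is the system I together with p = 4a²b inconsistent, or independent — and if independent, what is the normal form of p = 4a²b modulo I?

First compute the reduced Gröbner basis of I by Buchberger's algorithm.
f_1 = -11ab² - 5/3ab - 7ac + 4b + 6c - 4, LT = ab².
f_2 = -a, LT = a.

S(f_1,f_2): lcm = ab². S = 5/33ab + 7/11ac - 4/11b - 6/11c + 4/11.
  leading term ab: subtract (-5/33b)·f_2 from 5/33ab + 7/11ac - 4/11b - 6/11c + 4/11 → 7/11ac - 4/11b - 6/11c + 4/11
  leading term ac: subtract (-7/11c)·f_2 from 7/11ac - 4/11b - 6/11c + 4/11 → -4/11b - 6/11c + 4/11
  leading term b: no divisor's leading term divides it; move -4/11b to the remainder.
  leading term c: no divisor's leading term divides it; move -6/11c to the remainder.
  leading term 1: no divisor's leading term divides it; move 4/11 to the remainder.
  remainder -4/11b - 6/11c + 4/11 ≠ 0; add h_3 = -4/11b - 6/11c + 4/11 to the basis.

The other S-polynomials (S(f_1,h_3), S(f_2,h_3)) all reduce to 0 modulo the current basis, so we have a Gröbner basis.
Inter-reduce: drop elements whose leading term is divisible by another's, tail-reduce, and make monic.
Reduced Gröbner basis: {a, b + 3/2c - 1}.
Label its elements g_1 = a, g_2 = b + 3/2c - 1.

Reduce p = 4a²b modulo G:
  leading term a²b: subtract (4ab)·g_1 from 4a²b → 0
  normal form = 0.
Since the normal form is 0, p ∈ I.

4a²b lies in I (it reduces to 0).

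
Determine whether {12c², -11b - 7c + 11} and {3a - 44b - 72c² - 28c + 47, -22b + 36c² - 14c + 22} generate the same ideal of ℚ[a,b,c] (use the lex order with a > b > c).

For a fixed monomial order, each ideal has a unique reduced Gröbner basis; comparing bases decides equality.
Buchberger on the first generating set:
f_1 = 12c², LT = c².
f_2 = -11b - 7c + 11, LT = b.

The S-polynomials (S(f_1,f_2)) all reduce to 0 modulo the current basis, so we have a Gröbner basis.
Inter-reduce: drop elements whose leading term is divisible by another's, tail-reduce, and make monic.
Reduced Gröbner basis: {b + 7/11c - 1, c²}.

Buchberger on the second generating set:
h_1 = 3a - 44b - 72c² - 28c + 47, LT = a.
h_2 = -22b + 36c² - 14c + 22, LT = b.

The S-polynomials (S(h_1,h_2)) all reduce to 0 modulo the current basis, so we have a Gröbner basis.
Inter-reduce: drop elements whose leading term is divisible by another's, tail-reduce, and make monic.
Reduced Gröbner basis: {a - 48c² + 1, b - 18/11c² + 7/11c - 1}.

These differ, so the ideals are not equal.

No, the ideals differ.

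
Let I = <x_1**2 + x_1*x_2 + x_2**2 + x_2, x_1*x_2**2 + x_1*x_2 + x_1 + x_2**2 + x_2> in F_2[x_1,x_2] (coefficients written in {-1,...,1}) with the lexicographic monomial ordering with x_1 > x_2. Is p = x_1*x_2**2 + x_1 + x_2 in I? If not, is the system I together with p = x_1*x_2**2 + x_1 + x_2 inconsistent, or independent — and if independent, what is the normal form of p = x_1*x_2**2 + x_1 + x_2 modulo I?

x_1*x_2**2 + x_1 + x_2 is independent of I; its normal form modulo I is x_2**5 + x_2**4 + x_2**2.

First compute the reduced Gröbner basis of I by Buchberger's algorithm.
f_1 = x_1**2 + x_1*x_2 + x_2**2 + x_2, LT = x_1**2.
f_2 = x_1*x_2**2 + x_1*x_2 + x_1 + x_2**2 + x_2, LT = x_1*x_2**2.

S(f_1,f_2): lcm = x_1**2*x_2**2. S = x_1**2*x_2 + x_1**2 + x_1*x_2**3 + x_1*x_2**2 + x_1*x_2 + x_2**4 + x_2**3.
  leading term x_1**2*x_2: subtract (x_2)·f_1 from x_1**2*x_2 + x_1**2 + x_1*x_2**3 + x_1*x_2**2 + x_1*x_2 + x_2**4 + x_2**3 → x_1**2 + x_1*x_2**3 + x_1*x_2 + x_2**4 + x_2**2
  leading term x_1**2: subtract (1)·f_1 from x_1**2 + x_1*x_2**3 + x_1*x_2 + x_2**4 + x_2**2 → x_1*x_2**3 + x_2**4 + x_2
  leading term x_1*x_2**3: subtract (x_2)·f_2 from x_1*x_2**3 + x_2**4 + x_2 → x_1*x_2**2 + x_1*x_2 + x_2**4 + x_2**3 + x_2**2 + x_2
  leading term x_1*x_2**2: subtract (1)·f_2 from x_1*x_2**2 + x_1*x_2 + x_2**4 + x_2**3 + x_2**2 + x_2 → x_1 + x_2**4 + x_2**3
  leading term x_1: no divisor's leading term divides it; move x_1 to the remainder.
  leading term x_2**4: no divisor's leading term divides it; move x_2**4 to the remainder.
  leading term x_2**3: no divisor's leading term divides it; move x_2**3 to the remainder.
  remainder x_1 + x_2**4 + x_2**3 ≠ 0; add h_3 = x_1 + x_2**4 + x_2**3 to the basis.

S(f_2,h_3): lcm = x_1*x_2**2. S = x_1*x_2 + x_1 + x_2**6 + x_2**5 + x_2**2 + x_2.
  leading term x_1*x_2: subtract (x_2)·h_3 from x_1*x_2 + x_1 + x_2**6 + x_2**5 + x_2**2 + x_2 → x_1 + x_2**6 + x_2**4 + x_2**2 + x_2
  leading term x_1: subtract (1)·h_3 from x_1 + x_2**6 + x_2**4 + x_2**2 + x_2 → x_2**6 + x_2**3 + x_2**2 + x_2
  leading term x_2**6: no divisor's leading term divides it; move x_2**6 to the remainder.
  leading term x_2**3: no divisor's leading term divides it; move x_2**3 to the remainder.
  leading term x_2**2: no divisor's leading term divides it; move x_2**2 to the remainder.
  leading term x_2: no divisor's leading term divides it; move x_2 to the remainder.
  remainder x_2**6 + x_2**3 + x_2**2 + x_2 ≠ 0; add h_4 = x_2**6 + x_2**3 + x_2**2 + x_2 to the basis.

The other S-polynomials (S(f_1,h_3), S(f_1,h_4), S(f_2,h_4), S(h_3,h_4)) all reduce to 0 modulo the current basis, so we have a Gröbner basis.
Inter-reduce: drop elements whose leading term is divisible by another's, tail-reduce, and make monic.
Reduced Gröbner basis: {x_1 + x_2**4 + x_2**3, x_2**6 + x_2**3 + x_2**2 + x_2}.
Label its elements g_1 = x_1 + x_2**4 + x_2**3, g_2 = x_2**6 + x_2**3 + x_2**2 + x_2.

Reduce p = x_1*x_2**2 + x_1 + x_2 modulo G:
  leading term x_1*x_2**2: subtract (x_2**2)·g_1 from x_1*x_2**2 + x_1 + x_2 → x_1 + x_2**6 + x_2**5 + x_2
  leading term x_1: subtract (1)·g_1 from x_1 + x_2**6 + x_2**5 + x_2 → x_2**6 + x_2**5 + x_2**4 + x_2**3 + x_2
  leading term x_2**6: subtract (1)·g_2 from x_2**6 + x_2**5 + x_2**4 + x_2**3 + x_2 → x_2**5 + x_2**4 + x_2**2
  leading term x_2**5: no divisor's leading term divides it; move x_2**5 to the remainder.
  leading term x_2**4: no divisor's leading term divides it; move x_2**4 to the remainder.
  leading term x_2**2: no divisor's leading term divides it; move x_2**2 to the remainder.
  normal form = x_2**5 + x_2**4 + x_2**2.
The normal form is nonzero, so p ∉ I. Since p minus its normal form lies in I, I + (p) = I + (r) where r = x_2**5 + x_2**4 + x_2**2; decide whether this ideal is the whole ring.
Run Buchberger on G together with r (pairs among the g_i already reduce to 0 since G is a Gröbner basis):
g_1 = x_1 + x_2**4 + x_2**3, LT = x_1.
g_2 = x_2**6 + x_2**3 + x_2**2 + x_2, LT = x_2**6.
r = x_2**5 + x_2**4 + x_2**2, LT = x_2**5.

S(g_2,r): lcm = x_2**6. S = x_2**5 + x_2**2 + x_2.
  leading term x_2**5: subtract (1)·r from x_2**5 + x_2**2 + x_2 → x_2**4 + x_2
  leading term x_2**4: no divisor's leading term divides it; move x_2**4 to the remainder.
  leading term x_2: no divisor's leading term divides it; move x_2 to the remainder.
  remainder x_2**4 + x_2 ≠ 0; add m_4 = x_2**4 + x_2 to the basis.

S(g_2,m_4): lcm = x_2**6. S = x_2**2 + x_2.
  leading term x_2**2: no divisor's leading term divides it; move x_2**2 to the remainder.
  leading term x_2: no divisor's leading term divides it; move x_2 to the remainder.
  remainder x_2**2 + x_2 ≠ 0; add m_5 = x_2**2 + x_2 to the basis.

S(r,m_4): lcm = x_2**5. S = x_2**4.
  leading term x_2**4: subtract (1)·m_4 from x_2**4 → x_2
  leading term x_2: no divisor's leading term divides it; move x_2 to the remainder.
  remainder x_2 ≠ 0; add m_6 = x_2 to the basis.

The other S-polynomials (S(g_1,g_2), S(g_1,r), S(g_1,m_4), S(g_1,m_5), S(g_2,m_5), S(r,m_5), S(m_4,m_5), S(g_1,m_6), S(g_2,m_6), S(r,m_6), S(m_4,m_6), S(m_5,m_6)) all reduce to 0 modulo the current basis, so we have a Gröbner basis.
Inter-reduce: drop elements whose leading term is divisible by another's, tail-reduce, and make monic.
Reduced Gröbner basis: {x_1, x_2}.
The reduced Gröbner basis of I + (p) is {x_1, x_2} ≠ {1}, a proper ideal, so the enlarged system stays consistent: p is independent of I, with normal form x_2**5 + x_2**4 + x_2**2.

The remainder on division by a Gröbner basis is unique — it is the normal form.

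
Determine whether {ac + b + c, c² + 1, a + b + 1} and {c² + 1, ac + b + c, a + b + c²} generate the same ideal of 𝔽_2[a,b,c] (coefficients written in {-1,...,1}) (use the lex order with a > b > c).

Yes, the ideals are equal.

For a fixed monomial order, each ideal has a unique reduced Gröbner basis; comparing bases decides equality.
Buchberger on the first generating set:
f_1 = ac + b + c, LT = ac.
f_2 = c² + 1, LT = c².
f_3 = a + b + 1, LT = a.

S(f_1,f_2): lcm = ac². S = a + bc + c².
  reduce S modulo (f_1, f_2, f_3):
  remainder bc + b ≠ 0; add g_4 = bc + b to the basis.

The other S-polynomials (S(f_1,f_3), S(f_2,f_3), S(f_1,g_4), S(f_2,g_4), S(f_3,g_4)) all reduce to 0 modulo the current basis, so we have a Gröbner basis.
Inter-reduce: drop elements whose leading term is divisible by another's, tail-reduce, and make monic.
Reduced Gröbner basis: {a + b + 1, bc + b, c² + 1}.

Buchberger on the second generating set:
h_1 = c² + 1, LT = c².
h_2 = ac + b + c, LT = ac.
h_3 = a + b + c², LT = a.

S(h_1,h_2): lcm = ac². S = a + bc + c².
  reduce S modulo (h_1, h_2, h_3):
  remainder bc + b ≠ 0; add k_4 = bc + b to the basis.

The other S-polynomials (S(h_1,h_3), S(h_2,h_3), S(h_1,k_4), S(h_2,k_4), S(h_3,k_4)) all reduce to 0 modulo the current basis, so we have a Gröbner basis.
Inter-reduce: drop elements whose leading term is divisible by another's, tail-reduce, and make monic.
Reduced Gröbner basis: {a + b + 1, bc + b, c² + 1}.

These coincide, so the ideals are equal.
The choice of monomial ordering does not affect the verdict — as long as both bases are computed under the same ordering, their equality decides ideal equality.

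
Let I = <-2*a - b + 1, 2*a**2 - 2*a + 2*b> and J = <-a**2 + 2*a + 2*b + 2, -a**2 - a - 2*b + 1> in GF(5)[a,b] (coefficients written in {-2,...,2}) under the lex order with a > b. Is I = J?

Yes, the ideals are equal.

Two ideals are equal iff their reduced Gröbner bases coincide (the reduced basis is unique for a fixed ordering).
Buchberger on the first generating set:
f_1 = -2*a - b + 1, LT = a.
f_2 = 2*a**2 - 2*a + 2*b, LT = a**2.

S(f_1,f_2): lcm = a**2. S = -2*a*b - 2*a - b.
  leading term a*b: subtract (b)·f_1 from -2*a*b - 2*a - b → -2*a + b**2 - 2*b
  leading term a: subtract (1)·f_1 from -2*a + b**2 - 2*b → b**2 - b - 1
  leading term b**2: no divisor's leading term divides it; move b**2 to the remainder.
  leading term b: no divisor's leading term divides it; move -b to the remainder.
  leading term 1: no divisor's leading term divides it; move -1 to the remainder.
  remainder b**2 - b - 1 ≠ 0; add g_3 = b**2 - b - 1 to the basis.

The other S-polynomials (S(f_1,g_3), S(f_2,g_3)) all reduce to 0 modulo the current basis, so we have a Gröbner basis.
Inter-reduce: drop elements whose leading term is divisible by another's, tail-reduce, and make monic.
Reduced Gröbner basis: {a - 2*b + 2, b**2 - b - 1}.

Buchberger on the second generating set:
h_1 = -a**2 + 2*a + 2*b + 2, LT = a**2.
h_2 = -a**2 - a - 2*b + 1, LT = a**2.

S(h_1,h_2): lcm = a**2. S = 2*a + b - 1.
  leading term a: no divisor's leading term divides it; move 2*a to the remainder.
  leading term b: no divisor's leading term divides it; move b to the remainder.
  leading term 1: no divisor's leading term divides it; move -1 to the remainder.
  remainder 2*a + b - 1 ≠ 0; add k_3 = 2*a + b - 1 to the basis.

S(h_1,k_3): lcm = a**2. S = 2*a*b + a - 2*b - 2.
  leading term a*b: subtract (b)·k_3 from 2*a*b + a - 2*b - 2 → a - b**2 - b - 2
  leading term a: subtract (-2)·k_3 from a - b**2 - b - 2 → -b**2 + b + 1
  leading term b**2: no divisor's leading term divides it; move -b**2 to the remainder.
  leading term b: no divisor's leading term divides it; move b to the remainder.
  leading term 1: no divisor's leading term divides it; move 1 to the remainder.
  remainder -b**2 + b + 1 ≠ 0; add k_4 = -b**2 + b + 1 to the basis.

The other S-polynomials (S(h_2,k_3), S(h_1,k_4), S(h_2,k_4), S(k_3,k_4)) all reduce to 0 modulo the current basis, so we have a Gröbner basis.
Inter-reduce: drop elements whose leading term is divisible by another's, tail-reduce, and make monic.
Reduced Gröbner basis: {a - 2*b + 2, b**2 - b - 1}.

Same reduced basis, so the two generating sets span the same ideal.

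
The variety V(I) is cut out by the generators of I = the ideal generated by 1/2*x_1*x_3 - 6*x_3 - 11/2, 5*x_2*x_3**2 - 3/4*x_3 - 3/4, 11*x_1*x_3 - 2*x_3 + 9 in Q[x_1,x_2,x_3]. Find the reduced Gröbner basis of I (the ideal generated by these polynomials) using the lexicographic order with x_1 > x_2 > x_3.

f_1 = 1/2*x_1*x_3 - 6*x_3 - 11/2, LT = x_1*x_3.
f_2 = 5*x_2*x_3**2 - 3/4*x_3 - 3/4, LT = x_2*x_3**2.
f_3 = 11*x_1*x_3 - 2*x_3 + 9, LT = x_1*x_3.

S(f_1,f_2): lcm = x_1*x_2*x_3**2. S = 3/20*x_1*x_3 + 3/20*x_1 - 12*x_2*x_3**2 - 11*x_2*x_3.
  leading term x_1*x_3: subtract (3/10)·f_1 from 3/20*x_1*x_3 + 3/20*x_1 - 12*x_2*x_3**2 - 11*x_2*x_3 → 3/20*x_1 - 12*x_2*x_3**2 - 11*x_2*x_3 + 9/5*x_3 + 33/20
  leading term x_1: no divisor's leading term divides it; move 3/20*x_1 to the remainder.
  leading term x_2*x_3**2: subtract (-12/5)·f_2 from -12*x_2*x_3**2 - 11*x_2*x_3 + 9/5*x_3 + 33/20 → -11*x_2*x_3 - 3/20
  leading term x_2*x_3: no divisor's leading term divides it; move -11*x_2*x_3 to the remainder.
  leading term 1: no divisor's leading term divides it; move -3/20 to the remainder.
  remainder 3/20*x_1 - 11*x_2*x_3 - 3/20 ≠ 0; add g_4 = 3/20*x_1 - 11*x_2*x_3 - 3/20 to the basis.

S(f_1,f_3): lcm = x_1*x_3. S = -130/11*x_3 - 130/11.
  leading term x_3: no divisor's leading term divides it; move -130/11*x_3 to the remainder.
  leading term 1: no divisor's leading term divides it; move -130/11 to the remainder.
  remainder -130/11*x_3 - 130/11 ≠ 0; add g_5 = -130/11*x_3 - 130/11 to the basis.

S(f_2,f_3): lcm = x_1*x_2*x_3**2. S = -3/20*x_1*x_3 - 3/20*x_1 + 2/11*x_2*x_3**2 - 9/11*x_2*x_3.
  leading term x_1*x_3: subtract (-3/10)·f_1 from -3/20*x_1*x_3 - 3/20*x_1 + 2/11*x_2*x_3**2 - 9/11*x_2*x_3 → -3/20*x_1 + 2/11*x_2*x_3**2 - 9/11*x_2*x_3 - 9/5*x_3 - 33/20
  leading term x_1: subtract (-1)·g_4 from -3/20*x_1 + 2/11*x_2*x_3**2 - 9/11*x_2*x_3 - 9/5*x_3 - 33/20 → 2/11*x_2*x_3**2 - 130/11*x_2*x_3 - 9/5*x_3 - 9/5
  leading term x_2*x_3**2: subtract (2/55)·f_2 from 2/11*x_2*x_3**2 - 130/11*x_2*x_3 - 9/5*x_3 - 9/5 → -130/11*x_2*x_3 - 39/22*x_3 - 39/22
  leading term x_2*x_3: subtract (x_2)·g_5 from -130/11*x_2*x_3 - 39/22*x_3 - 39/22 → 130/11*x_2 - 39/22*x_3 - 39/22
  leading term x_2: no divisor's leading term divides it; move 130/11*x_2 to the remainder.
  leading term x_3: subtract (3/20)·g_5 from -39/22*x_3 - 39/22 → 0
  remainder 130/11*x_2 ≠ 0; add g_6 = 130/11*x_2 to the basis.

The other S-polynomials (S(f_1,g_4), S(f_2,g_4), S(f_3,g_4), S(f_1,g_5), S(f_2,g_5), S(f_3,g_5), S(g_4,g_5), S(f_1,g_6), S(f_2,g_6), S(f_3,g_6), S(g_4,g_6), S(g_5,g_6)) all reduce to 0 modulo the current basis, so we have a Gröbner basis.
Inter-reduce: drop elements whose leading term is divisible by another's, tail-reduce, and make monic.

G = {x_1 - 1, x_2, x_3 + 1}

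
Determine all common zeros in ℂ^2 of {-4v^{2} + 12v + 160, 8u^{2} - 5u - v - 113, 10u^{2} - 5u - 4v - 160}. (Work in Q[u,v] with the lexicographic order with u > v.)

Compute a lex Gröbner basis by Buchberger's algorithm.
f_1 = -4v^{2} + 12v + 160, LT = v^{2}.
f_2 = 8u^{2} - 5u - v - 113, LT = u^{2}.
f_3 = 10u^{2} - 5u - 4v - 160, LT = u^{2}.

S(f_1,f_2): leading monomials are coprime, so the S-polynomial reduces to 0 (Buchberger's first criterion).
S(f_1,f_3): leading monomials are coprime, so the S-polynomial reduces to 0 (Buchberger's first criterion).
S(f_2,f_3): lcm = u^{2}. S = -\tfrac{1}{8}u + \tfrac{11}{40}v + \tfrac{15}{8}.
  leading term u: no divisor's leading term divides it; move -\tfrac{1}{8}u to the remainder.
  leading term v: no divisor's leading term divides it; move \tfrac{11}{40}v to the remainder.
  leading term 1: no divisor's leading term divides it; move \tfrac{15}{8} to the remainder.
  remainder -\tfrac{1}{8}u + \tfrac{11}{40}v + \tfrac{15}{8} ≠ 0; add h_4 = -\tfrac{1}{8}u + \tfrac{11}{40}v + \tfrac{15}{8} to the basis.

S(f_1,h_4): leading monomials are coprime, so the S-polynomial reduces to 0 (Buchberger's first criterion).
S(f_2,h_4): lcm = u^{2}. S = \tfrac{11}{5}uv + \tfrac{115}{8}u - \tfrac{1}{8}v - \tfrac{113}{8}.
  leading term uv: subtract (-\tfrac{88}{5}v)·h_4 from \tfrac{11}{5}uv + \tfrac{115}{8}u - \tfrac{1}{8}v - \tfrac{113}{8} → \tfrac{115}{8}u + \tfrac{121}{25}v^{2} + \tfrac{263}{8}v - \tfrac{113}{8}
  leading term u: subtract (-115)·h_4 from \tfrac{115}{8}u + \tfrac{121}{25}v^{2} + \tfrac{263}{8}v - \tfrac{113}{8} → \tfrac{121}{25}v^{2} + \tfrac{129}{2}v + \tfrac{403}{2}
  leading term v^{2}: subtract (-\tfrac{121}{100})·f_1 from \tfrac{121}{25}v^{2} + \tfrac{129}{2}v + \tfrac{403}{2} → \tfrac{3951}{50}v + \tfrac{3951}{10}
  leading term v: no divisor's leading term divides it; move \tfrac{3951}{50}v to the remainder.
  leading term 1: no divisor's leading term divides it; move \tfrac{3951}{10} to the remainder.
  remainder \tfrac{3951}{50}v + \tfrac{3951}{10} ≠ 0; add h_5 = \tfrac{3951}{50}v + \tfrac{3951}{10} to the basis.

S(f_3,h_4): lcm = u^{2}. S = \tfrac{11}{5}uv + \tfrac{29}{2}u - \tfrac{2}{5}v - 16.
  leading term uv: subtract (-\tfrac{88}{5}v)·h_4 from \tfrac{11}{5}uv + \tfrac{29}{2}u - \tfrac{2}{5}v - 16 → \tfrac{29}{2}u + \tfrac{121}{25}v^{2} + \tfrac{163}{5}v - 16
  leading term u: subtract (-116)·h_4 from \tfrac{29}{2}u + \tfrac{121}{25}v^{2} + \tfrac{163}{5}v - 16 → \tfrac{121}{25}v^{2} + \tfrac{129}{2}v + \tfrac{403}{2}
  leading term v^{2}: subtract (-\tfrac{121}{100})·f_1 from \tfrac{121}{25}v^{2} + \tfrac{129}{2}v + \tfrac{403}{2} → \tfrac{3951}{50}v + \tfrac{3951}{10}
  leading term v: subtract (1)·h_5 from \tfrac{3951}{50}v + \tfrac{3951}{10} → 0
  remainder 0.

S(f_1,h_5): lcm = v^{2}. S = -8v - 40.
  leading term v: subtract (-\tfrac{400}{3951})·h_5 from -8v - 40 → 0
  remainder 0.

S(f_2,h_5): leading monomials are coprime, so the S-polynomial reduces to 0 (Buchberger's first criterion).
S(f_3,h_5): leading monomials are coprime, so the S-polynomial reduces to 0 (Buchberger's first criterion).
S(h_4,h_5): leading monomials are coprime, so the S-polynomial reduces to 0 (Buchberger's first criterion).
Every S-polynomial of the final basis reduces to 0, so we have a Gröbner basis.
Inter-reduce: drop elements whose leading term is divisible by another's, tail-reduce, and make monic.
Reduced Gröbner basis: {u - 4, v + 5}.

Elimination: the polynomial v + 5 lies in the elimination ideal for v, so v ∈ {-5}. For each such v, the remaining basis elements (now univariate) give the rest of the solution.
  v = -5: the earlier basis element becomes u - 4 = 0, giving u = 4 — point (4, -5).

{(4, -5)}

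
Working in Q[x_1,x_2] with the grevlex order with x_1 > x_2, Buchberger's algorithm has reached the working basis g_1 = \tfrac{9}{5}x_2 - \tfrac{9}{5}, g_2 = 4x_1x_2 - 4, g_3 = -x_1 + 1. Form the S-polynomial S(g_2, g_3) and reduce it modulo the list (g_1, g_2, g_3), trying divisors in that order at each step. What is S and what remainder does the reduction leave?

S(g_2, g_3) = x_2 - 1; remainder on division = 0.

lcm(LM(g_2), LM(g_3)) = x_1x_2.
S = (lcm/LT(g_2))·g_2 − (lcm/LT(g_3))·g_3 = x_2 - 1.
Reduce S modulo (g_1, g_2, g_3) in that order:
  leading term x_2: subtract (\tfrac{5}{9})·g_1 from x_2 - 1 → 0
The remainder is 0, so this S-polynomial contributes no new basis element.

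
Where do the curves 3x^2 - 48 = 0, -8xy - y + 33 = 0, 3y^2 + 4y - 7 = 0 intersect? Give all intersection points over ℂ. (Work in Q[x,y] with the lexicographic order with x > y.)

Compute a lex Gröbner basis by Buchberger's algorithm.
f_1 = 3x^2 - 48, LT = x^2.
f_2 = -8xy - y + 33, LT = xy.
f_3 = 3y^2 + 4y - 7, LT = y^2.

S(f_1,f_2): lcm = x^2y. S = -1/8xy + 33/8x - 16y.
  reduce S modulo (f_1, f_2, f_3):
  remainder 33/8x - 1023/64y - 33/64 ≠ 0; add h_4 = 33/8x - 1023/64y - 33/64 to the basis.

S(f_2,f_3): lcm = xy^2. S = -4/3xy + 7/3x + 1/8y^2 - 33/8y.
  reduce S modulo (f_1, f_2, f_3, h_4):
  remainder 59/12y - 59/12 ≠ 0; add h_5 = 59/12y - 59/12 to the basis.

The other S-polynomials (S(f_1,f_3), S(f_1,h_4), S(f_2,h_4), S(f_3,h_4), S(f_1,h_5), S(f_2,h_5), S(f_3,h_5), S(h_4,h_5)) all reduce to 0 modulo the current basis, so we have a Gröbner basis.
Inter-reduce: drop elements whose leading term is divisible by another's, tail-reduce, and make monic.
Reduced Gröbner basis: {x - 4, y - 1}.

Since the basis is lex-ordered, y - 1 is univariate in y. Its roots are {1}. Back-substituting each root into the other basis elements fixes the other coordinates.
  y = 1: the earlier basis element becomes x - 4 = 0, giving x = 4 — point (4, 1).

{(4, 1)}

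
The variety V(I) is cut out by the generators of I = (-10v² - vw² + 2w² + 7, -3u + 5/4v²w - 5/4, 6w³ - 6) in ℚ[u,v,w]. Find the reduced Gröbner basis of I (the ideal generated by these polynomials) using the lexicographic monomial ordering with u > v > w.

G = {u + 1/24v - 7/24w + ⅓, v² + 1/10vw² - ⅕w² - 7/10, w³ - 1}

This is the nonlinear analogue of row-reducing a linear system.

f_1 = -10v² - vw² + 2w² + 7, LT = v².
f_2 = -3u + 5/4v²w - 5/4, LT = u.
f_3 = 6w³ - 6, LT = w³.

The S-polynomials (S(f_1,f_2), S(f_1,f_3), S(f_2,f_3)) all reduce to 0 modulo the current basis, so we have a Gröbner basis.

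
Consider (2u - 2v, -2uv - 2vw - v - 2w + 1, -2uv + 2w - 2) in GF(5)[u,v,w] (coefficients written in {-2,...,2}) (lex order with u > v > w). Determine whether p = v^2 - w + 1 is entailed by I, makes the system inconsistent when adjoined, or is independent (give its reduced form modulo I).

First compute the reduced Gröbner basis of I by Buchberger's algorithm.
f_1 = 2u - 2v, LT = u.
f_2 = -2uv - 2vw - v - 2w + 1, LT = uv.
f_3 = -2uv + 2w - 2, LT = uv.

S(f_1,f_2): lcm = uv. S = -v^2 - vw + 2v - w - 2.
  reduce S modulo (f_1, f_2, f_3):
  remainder -v^2 - vw + 2v - w - 2 ≠ 0; add h_4 = -v^2 - vw + 2v - w - 2 to the basis.

S(f_1,f_3): lcm = uv. S = -v^2 + w - 1.
  reduce S modulo (f_1, f_2, f_3, h_4):
  remainder vw - 2v + 2w + 1 ≠ 0; add h_5 = vw - 2v + 2w + 1 to the basis.

S(f_3,h_4): lcm = uv^2. S = -uvw + 2uv - uw - 2u - vw + v.
  reduce S modulo (f_1, f_2, f_3, h_4, h_5):
  remainder -w^2 + 2w ≠ 0; add h_6 = -w^2 + 2w to the basis.

The other S-polynomials (S(f_2,f_3), S(f_1,h_4), S(f_2,h_4), S(f_1,h_5), S(f_2,h_5), S(f_3,h_5), S(h_4,h_5), S(f_1,h_6), S(f_2,h_6), S(f_3,h_6), S(h_4,h_6), S(h_5,h_6)) all reduce to 0 modulo the current basis, so we have a Gröbner basis.
Inter-reduce: drop elements whose leading term is divisible by another's, tail-reduce, and make monic.
Reduced Gröbner basis: {u - v, v^2 - w + 1, vw - 2v + 2w + 1, w^2 - 2w}.
Label its elements g_1 = u - v, g_2 = v^2 - w + 1, g_3 = vw - 2v + 2w + 1, g_4 = w^2 - 2w.

Reduce p = v^2 - w + 1 modulo G:
  leading term v^2: subtract (1)·g_2 from v^2 - w + 1 → 0
  normal form = 0.
Since the normal form is 0, p ∈ I.

v^2 - w + 1 lies in I (it reduces to 0).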